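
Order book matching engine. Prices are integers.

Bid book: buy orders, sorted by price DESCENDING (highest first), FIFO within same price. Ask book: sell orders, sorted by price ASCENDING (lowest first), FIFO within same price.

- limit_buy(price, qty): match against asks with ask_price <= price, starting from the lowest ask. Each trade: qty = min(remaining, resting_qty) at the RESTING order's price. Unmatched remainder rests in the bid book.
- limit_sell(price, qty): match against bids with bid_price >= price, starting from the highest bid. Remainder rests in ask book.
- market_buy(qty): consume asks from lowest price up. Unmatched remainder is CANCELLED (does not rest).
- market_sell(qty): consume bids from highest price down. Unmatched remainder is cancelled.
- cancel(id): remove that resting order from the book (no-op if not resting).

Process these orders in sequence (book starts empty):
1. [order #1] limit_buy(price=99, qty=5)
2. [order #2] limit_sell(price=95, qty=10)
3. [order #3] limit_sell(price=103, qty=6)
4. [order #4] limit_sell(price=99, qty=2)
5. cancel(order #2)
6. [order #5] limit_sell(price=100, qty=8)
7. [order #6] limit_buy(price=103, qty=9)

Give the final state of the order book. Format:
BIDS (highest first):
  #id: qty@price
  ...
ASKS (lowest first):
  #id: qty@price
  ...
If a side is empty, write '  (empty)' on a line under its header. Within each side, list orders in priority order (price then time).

After op 1 [order #1] limit_buy(price=99, qty=5): fills=none; bids=[#1:5@99] asks=[-]
After op 2 [order #2] limit_sell(price=95, qty=10): fills=#1x#2:5@99; bids=[-] asks=[#2:5@95]
After op 3 [order #3] limit_sell(price=103, qty=6): fills=none; bids=[-] asks=[#2:5@95 #3:6@103]
After op 4 [order #4] limit_sell(price=99, qty=2): fills=none; bids=[-] asks=[#2:5@95 #4:2@99 #3:6@103]
After op 5 cancel(order #2): fills=none; bids=[-] asks=[#4:2@99 #3:6@103]
After op 6 [order #5] limit_sell(price=100, qty=8): fills=none; bids=[-] asks=[#4:2@99 #5:8@100 #3:6@103]
After op 7 [order #6] limit_buy(price=103, qty=9): fills=#6x#4:2@99 #6x#5:7@100; bids=[-] asks=[#5:1@100 #3:6@103]

Answer: BIDS (highest first):
  (empty)
ASKS (lowest first):
  #5: 1@100
  #3: 6@103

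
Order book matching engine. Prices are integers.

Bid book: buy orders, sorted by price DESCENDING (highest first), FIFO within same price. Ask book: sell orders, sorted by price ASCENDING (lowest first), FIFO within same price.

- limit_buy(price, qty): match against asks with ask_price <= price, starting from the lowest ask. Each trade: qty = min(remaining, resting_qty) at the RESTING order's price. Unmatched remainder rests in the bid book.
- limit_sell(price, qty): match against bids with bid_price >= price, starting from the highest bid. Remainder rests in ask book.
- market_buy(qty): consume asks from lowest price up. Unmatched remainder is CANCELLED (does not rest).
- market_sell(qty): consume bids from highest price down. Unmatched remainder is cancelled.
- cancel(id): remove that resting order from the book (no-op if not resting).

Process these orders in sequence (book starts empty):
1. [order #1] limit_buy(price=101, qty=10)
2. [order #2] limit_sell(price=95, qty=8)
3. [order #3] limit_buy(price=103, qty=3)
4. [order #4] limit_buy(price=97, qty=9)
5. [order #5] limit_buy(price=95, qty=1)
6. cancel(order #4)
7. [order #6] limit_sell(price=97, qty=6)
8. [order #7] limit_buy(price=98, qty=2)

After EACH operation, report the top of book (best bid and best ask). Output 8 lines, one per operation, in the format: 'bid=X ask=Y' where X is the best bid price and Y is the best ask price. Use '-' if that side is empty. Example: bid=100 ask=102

After op 1 [order #1] limit_buy(price=101, qty=10): fills=none; bids=[#1:10@101] asks=[-]
After op 2 [order #2] limit_sell(price=95, qty=8): fills=#1x#2:8@101; bids=[#1:2@101] asks=[-]
After op 3 [order #3] limit_buy(price=103, qty=3): fills=none; bids=[#3:3@103 #1:2@101] asks=[-]
After op 4 [order #4] limit_buy(price=97, qty=9): fills=none; bids=[#3:3@103 #1:2@101 #4:9@97] asks=[-]
After op 5 [order #5] limit_buy(price=95, qty=1): fills=none; bids=[#3:3@103 #1:2@101 #4:9@97 #5:1@95] asks=[-]
After op 6 cancel(order #4): fills=none; bids=[#3:3@103 #1:2@101 #5:1@95] asks=[-]
After op 7 [order #6] limit_sell(price=97, qty=6): fills=#3x#6:3@103 #1x#6:2@101; bids=[#5:1@95] asks=[#6:1@97]
After op 8 [order #7] limit_buy(price=98, qty=2): fills=#7x#6:1@97; bids=[#7:1@98 #5:1@95] asks=[-]

Answer: bid=101 ask=-
bid=101 ask=-
bid=103 ask=-
bid=103 ask=-
bid=103 ask=-
bid=103 ask=-
bid=95 ask=97
bid=98 ask=-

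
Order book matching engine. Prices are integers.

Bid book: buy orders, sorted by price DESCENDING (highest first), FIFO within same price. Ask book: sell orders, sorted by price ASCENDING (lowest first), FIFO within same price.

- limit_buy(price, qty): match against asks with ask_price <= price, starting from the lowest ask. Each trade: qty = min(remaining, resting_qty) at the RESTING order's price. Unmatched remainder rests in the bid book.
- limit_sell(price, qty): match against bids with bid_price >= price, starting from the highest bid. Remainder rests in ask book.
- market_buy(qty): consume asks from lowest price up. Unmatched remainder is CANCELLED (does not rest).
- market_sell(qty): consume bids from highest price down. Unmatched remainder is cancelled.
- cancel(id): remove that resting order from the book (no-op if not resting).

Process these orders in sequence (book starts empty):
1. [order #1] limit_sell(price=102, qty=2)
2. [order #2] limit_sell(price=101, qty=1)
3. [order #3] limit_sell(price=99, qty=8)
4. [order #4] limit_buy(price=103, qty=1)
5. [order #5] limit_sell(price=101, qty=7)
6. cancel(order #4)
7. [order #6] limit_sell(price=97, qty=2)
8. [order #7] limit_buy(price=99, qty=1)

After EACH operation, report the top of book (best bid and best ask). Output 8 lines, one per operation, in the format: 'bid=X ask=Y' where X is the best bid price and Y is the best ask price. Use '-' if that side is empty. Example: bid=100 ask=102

Answer: bid=- ask=102
bid=- ask=101
bid=- ask=99
bid=- ask=99
bid=- ask=99
bid=- ask=99
bid=- ask=97
bid=- ask=97

Derivation:
After op 1 [order #1] limit_sell(price=102, qty=2): fills=none; bids=[-] asks=[#1:2@102]
After op 2 [order #2] limit_sell(price=101, qty=1): fills=none; bids=[-] asks=[#2:1@101 #1:2@102]
After op 3 [order #3] limit_sell(price=99, qty=8): fills=none; bids=[-] asks=[#3:8@99 #2:1@101 #1:2@102]
After op 4 [order #4] limit_buy(price=103, qty=1): fills=#4x#3:1@99; bids=[-] asks=[#3:7@99 #2:1@101 #1:2@102]
After op 5 [order #5] limit_sell(price=101, qty=7): fills=none; bids=[-] asks=[#3:7@99 #2:1@101 #5:7@101 #1:2@102]
After op 6 cancel(order #4): fills=none; bids=[-] asks=[#3:7@99 #2:1@101 #5:7@101 #1:2@102]
After op 7 [order #6] limit_sell(price=97, qty=2): fills=none; bids=[-] asks=[#6:2@97 #3:7@99 #2:1@101 #5:7@101 #1:2@102]
After op 8 [order #7] limit_buy(price=99, qty=1): fills=#7x#6:1@97; bids=[-] asks=[#6:1@97 #3:7@99 #2:1@101 #5:7@101 #1:2@102]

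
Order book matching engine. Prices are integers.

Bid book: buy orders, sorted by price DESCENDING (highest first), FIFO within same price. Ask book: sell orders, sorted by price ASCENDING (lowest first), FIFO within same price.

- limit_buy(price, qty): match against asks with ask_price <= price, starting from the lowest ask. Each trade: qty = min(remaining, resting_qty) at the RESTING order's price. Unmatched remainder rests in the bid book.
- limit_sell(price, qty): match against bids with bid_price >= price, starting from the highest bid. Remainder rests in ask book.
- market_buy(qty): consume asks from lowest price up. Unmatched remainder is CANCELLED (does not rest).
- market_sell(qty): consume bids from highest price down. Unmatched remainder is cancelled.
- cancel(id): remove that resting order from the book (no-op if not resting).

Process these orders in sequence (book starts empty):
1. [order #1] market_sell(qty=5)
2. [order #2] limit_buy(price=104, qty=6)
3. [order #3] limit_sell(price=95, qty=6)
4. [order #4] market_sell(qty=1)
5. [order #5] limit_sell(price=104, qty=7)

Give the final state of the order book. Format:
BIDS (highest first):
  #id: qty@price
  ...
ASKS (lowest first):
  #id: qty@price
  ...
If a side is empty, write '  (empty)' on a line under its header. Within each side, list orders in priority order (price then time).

After op 1 [order #1] market_sell(qty=5): fills=none; bids=[-] asks=[-]
After op 2 [order #2] limit_buy(price=104, qty=6): fills=none; bids=[#2:6@104] asks=[-]
After op 3 [order #3] limit_sell(price=95, qty=6): fills=#2x#3:6@104; bids=[-] asks=[-]
After op 4 [order #4] market_sell(qty=1): fills=none; bids=[-] asks=[-]
After op 5 [order #5] limit_sell(price=104, qty=7): fills=none; bids=[-] asks=[#5:7@104]

Answer: BIDS (highest first):
  (empty)
ASKS (lowest first):
  #5: 7@104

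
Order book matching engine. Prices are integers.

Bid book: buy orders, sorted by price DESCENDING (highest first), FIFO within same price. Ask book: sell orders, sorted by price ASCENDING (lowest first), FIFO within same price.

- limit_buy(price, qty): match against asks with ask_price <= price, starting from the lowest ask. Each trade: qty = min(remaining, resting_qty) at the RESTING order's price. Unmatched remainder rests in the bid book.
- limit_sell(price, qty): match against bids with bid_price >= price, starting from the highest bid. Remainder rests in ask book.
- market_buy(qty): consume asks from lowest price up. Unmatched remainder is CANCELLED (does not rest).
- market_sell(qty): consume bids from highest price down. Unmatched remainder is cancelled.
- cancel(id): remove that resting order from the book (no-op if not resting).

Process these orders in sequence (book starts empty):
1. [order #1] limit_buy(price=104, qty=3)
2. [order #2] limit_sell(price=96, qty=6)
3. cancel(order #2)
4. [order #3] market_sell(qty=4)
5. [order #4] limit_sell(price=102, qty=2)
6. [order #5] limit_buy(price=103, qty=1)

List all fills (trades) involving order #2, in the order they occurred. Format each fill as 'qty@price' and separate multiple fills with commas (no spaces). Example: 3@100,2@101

Answer: 3@104

Derivation:
After op 1 [order #1] limit_buy(price=104, qty=3): fills=none; bids=[#1:3@104] asks=[-]
After op 2 [order #2] limit_sell(price=96, qty=6): fills=#1x#2:3@104; bids=[-] asks=[#2:3@96]
After op 3 cancel(order #2): fills=none; bids=[-] asks=[-]
After op 4 [order #3] market_sell(qty=4): fills=none; bids=[-] asks=[-]
After op 5 [order #4] limit_sell(price=102, qty=2): fills=none; bids=[-] asks=[#4:2@102]
After op 6 [order #5] limit_buy(price=103, qty=1): fills=#5x#4:1@102; bids=[-] asks=[#4:1@102]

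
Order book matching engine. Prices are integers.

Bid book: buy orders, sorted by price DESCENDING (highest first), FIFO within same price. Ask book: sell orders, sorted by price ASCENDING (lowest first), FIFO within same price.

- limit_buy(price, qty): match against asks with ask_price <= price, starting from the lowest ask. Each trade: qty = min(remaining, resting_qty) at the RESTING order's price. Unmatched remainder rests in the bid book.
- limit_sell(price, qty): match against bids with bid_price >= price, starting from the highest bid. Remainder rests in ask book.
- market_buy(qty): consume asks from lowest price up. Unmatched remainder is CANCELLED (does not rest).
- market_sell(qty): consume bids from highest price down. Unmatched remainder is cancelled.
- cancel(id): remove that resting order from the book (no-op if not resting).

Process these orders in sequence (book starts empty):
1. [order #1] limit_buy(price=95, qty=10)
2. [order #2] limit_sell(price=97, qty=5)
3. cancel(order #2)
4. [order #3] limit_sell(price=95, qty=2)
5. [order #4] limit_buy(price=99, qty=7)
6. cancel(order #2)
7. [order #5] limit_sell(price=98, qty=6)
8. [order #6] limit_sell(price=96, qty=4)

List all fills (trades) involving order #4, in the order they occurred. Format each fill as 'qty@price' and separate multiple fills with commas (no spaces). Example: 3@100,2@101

After op 1 [order #1] limit_buy(price=95, qty=10): fills=none; bids=[#1:10@95] asks=[-]
After op 2 [order #2] limit_sell(price=97, qty=5): fills=none; bids=[#1:10@95] asks=[#2:5@97]
After op 3 cancel(order #2): fills=none; bids=[#1:10@95] asks=[-]
After op 4 [order #3] limit_sell(price=95, qty=2): fills=#1x#3:2@95; bids=[#1:8@95] asks=[-]
After op 5 [order #4] limit_buy(price=99, qty=7): fills=none; bids=[#4:7@99 #1:8@95] asks=[-]
After op 6 cancel(order #2): fills=none; bids=[#4:7@99 #1:8@95] asks=[-]
After op 7 [order #5] limit_sell(price=98, qty=6): fills=#4x#5:6@99; bids=[#4:1@99 #1:8@95] asks=[-]
After op 8 [order #6] limit_sell(price=96, qty=4): fills=#4x#6:1@99; bids=[#1:8@95] asks=[#6:3@96]

Answer: 6@99,1@99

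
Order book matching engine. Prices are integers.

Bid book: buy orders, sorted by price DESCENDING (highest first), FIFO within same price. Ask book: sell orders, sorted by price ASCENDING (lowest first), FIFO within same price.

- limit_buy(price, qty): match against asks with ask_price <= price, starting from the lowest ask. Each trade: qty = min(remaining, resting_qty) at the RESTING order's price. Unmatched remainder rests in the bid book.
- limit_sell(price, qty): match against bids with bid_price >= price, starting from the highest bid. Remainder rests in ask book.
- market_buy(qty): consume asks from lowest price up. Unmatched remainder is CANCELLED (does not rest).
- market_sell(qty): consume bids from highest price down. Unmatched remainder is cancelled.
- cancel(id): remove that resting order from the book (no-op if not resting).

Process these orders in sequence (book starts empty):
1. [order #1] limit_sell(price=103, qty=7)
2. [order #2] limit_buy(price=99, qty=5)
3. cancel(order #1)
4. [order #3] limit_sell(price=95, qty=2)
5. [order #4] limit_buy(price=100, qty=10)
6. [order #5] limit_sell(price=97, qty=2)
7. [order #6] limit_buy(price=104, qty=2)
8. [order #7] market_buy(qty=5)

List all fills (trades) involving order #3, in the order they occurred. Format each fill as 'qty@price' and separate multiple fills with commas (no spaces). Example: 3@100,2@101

After op 1 [order #1] limit_sell(price=103, qty=7): fills=none; bids=[-] asks=[#1:7@103]
After op 2 [order #2] limit_buy(price=99, qty=5): fills=none; bids=[#2:5@99] asks=[#1:7@103]
After op 3 cancel(order #1): fills=none; bids=[#2:5@99] asks=[-]
After op 4 [order #3] limit_sell(price=95, qty=2): fills=#2x#3:2@99; bids=[#2:3@99] asks=[-]
After op 5 [order #4] limit_buy(price=100, qty=10): fills=none; bids=[#4:10@100 #2:3@99] asks=[-]
After op 6 [order #5] limit_sell(price=97, qty=2): fills=#4x#5:2@100; bids=[#4:8@100 #2:3@99] asks=[-]
After op 7 [order #6] limit_buy(price=104, qty=2): fills=none; bids=[#6:2@104 #4:8@100 #2:3@99] asks=[-]
After op 8 [order #7] market_buy(qty=5): fills=none; bids=[#6:2@104 #4:8@100 #2:3@99] asks=[-]

Answer: 2@99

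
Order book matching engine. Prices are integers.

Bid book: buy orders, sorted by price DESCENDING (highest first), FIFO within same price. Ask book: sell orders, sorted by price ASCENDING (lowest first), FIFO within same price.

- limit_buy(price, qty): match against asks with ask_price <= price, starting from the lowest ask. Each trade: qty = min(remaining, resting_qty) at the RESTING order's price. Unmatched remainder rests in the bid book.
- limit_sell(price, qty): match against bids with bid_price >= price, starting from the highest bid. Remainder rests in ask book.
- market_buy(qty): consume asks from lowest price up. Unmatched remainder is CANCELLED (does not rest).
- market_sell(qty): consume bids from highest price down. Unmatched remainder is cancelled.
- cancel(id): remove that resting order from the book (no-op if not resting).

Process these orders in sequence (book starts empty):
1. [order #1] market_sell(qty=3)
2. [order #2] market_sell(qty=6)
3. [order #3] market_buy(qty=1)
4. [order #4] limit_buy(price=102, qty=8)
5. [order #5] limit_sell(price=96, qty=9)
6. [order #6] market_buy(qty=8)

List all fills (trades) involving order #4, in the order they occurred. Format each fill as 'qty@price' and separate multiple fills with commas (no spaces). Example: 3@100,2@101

After op 1 [order #1] market_sell(qty=3): fills=none; bids=[-] asks=[-]
After op 2 [order #2] market_sell(qty=6): fills=none; bids=[-] asks=[-]
After op 3 [order #3] market_buy(qty=1): fills=none; bids=[-] asks=[-]
After op 4 [order #4] limit_buy(price=102, qty=8): fills=none; bids=[#4:8@102] asks=[-]
After op 5 [order #5] limit_sell(price=96, qty=9): fills=#4x#5:8@102; bids=[-] asks=[#5:1@96]
After op 6 [order #6] market_buy(qty=8): fills=#6x#5:1@96; bids=[-] asks=[-]

Answer: 8@102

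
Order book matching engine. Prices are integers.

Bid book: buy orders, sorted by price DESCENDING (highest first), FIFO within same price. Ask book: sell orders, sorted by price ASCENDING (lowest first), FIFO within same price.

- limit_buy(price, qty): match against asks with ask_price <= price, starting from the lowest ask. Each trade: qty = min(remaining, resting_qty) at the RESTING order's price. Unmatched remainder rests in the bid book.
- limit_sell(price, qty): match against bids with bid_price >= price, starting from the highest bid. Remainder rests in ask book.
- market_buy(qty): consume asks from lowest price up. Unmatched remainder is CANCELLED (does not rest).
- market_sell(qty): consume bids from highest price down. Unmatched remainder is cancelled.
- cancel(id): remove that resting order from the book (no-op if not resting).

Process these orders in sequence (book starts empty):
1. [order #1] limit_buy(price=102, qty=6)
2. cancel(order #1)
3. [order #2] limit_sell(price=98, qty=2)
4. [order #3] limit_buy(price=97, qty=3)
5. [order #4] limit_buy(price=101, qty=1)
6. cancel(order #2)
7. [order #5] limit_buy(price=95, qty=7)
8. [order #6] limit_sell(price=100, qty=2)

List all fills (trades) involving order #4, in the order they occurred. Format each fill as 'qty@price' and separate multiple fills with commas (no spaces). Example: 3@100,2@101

Answer: 1@98

Derivation:
After op 1 [order #1] limit_buy(price=102, qty=6): fills=none; bids=[#1:6@102] asks=[-]
After op 2 cancel(order #1): fills=none; bids=[-] asks=[-]
After op 3 [order #2] limit_sell(price=98, qty=2): fills=none; bids=[-] asks=[#2:2@98]
After op 4 [order #3] limit_buy(price=97, qty=3): fills=none; bids=[#3:3@97] asks=[#2:2@98]
After op 5 [order #4] limit_buy(price=101, qty=1): fills=#4x#2:1@98; bids=[#3:3@97] asks=[#2:1@98]
After op 6 cancel(order #2): fills=none; bids=[#3:3@97] asks=[-]
After op 7 [order #5] limit_buy(price=95, qty=7): fills=none; bids=[#3:3@97 #5:7@95] asks=[-]
After op 8 [order #6] limit_sell(price=100, qty=2): fills=none; bids=[#3:3@97 #5:7@95] asks=[#6:2@100]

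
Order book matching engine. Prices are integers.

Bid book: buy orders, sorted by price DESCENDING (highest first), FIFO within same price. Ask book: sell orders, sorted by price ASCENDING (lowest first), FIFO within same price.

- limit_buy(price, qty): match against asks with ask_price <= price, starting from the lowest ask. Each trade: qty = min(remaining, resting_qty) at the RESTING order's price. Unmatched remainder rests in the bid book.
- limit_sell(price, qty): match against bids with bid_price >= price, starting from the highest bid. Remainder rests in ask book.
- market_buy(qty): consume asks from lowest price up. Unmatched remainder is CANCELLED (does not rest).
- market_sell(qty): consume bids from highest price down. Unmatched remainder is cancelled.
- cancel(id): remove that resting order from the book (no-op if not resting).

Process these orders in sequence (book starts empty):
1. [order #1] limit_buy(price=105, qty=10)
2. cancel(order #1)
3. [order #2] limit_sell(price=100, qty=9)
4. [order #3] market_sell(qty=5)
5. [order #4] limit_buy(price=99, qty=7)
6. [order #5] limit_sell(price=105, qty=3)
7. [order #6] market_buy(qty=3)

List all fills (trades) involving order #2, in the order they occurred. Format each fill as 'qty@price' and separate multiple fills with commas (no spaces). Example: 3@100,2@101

Answer: 3@100

Derivation:
After op 1 [order #1] limit_buy(price=105, qty=10): fills=none; bids=[#1:10@105] asks=[-]
After op 2 cancel(order #1): fills=none; bids=[-] asks=[-]
After op 3 [order #2] limit_sell(price=100, qty=9): fills=none; bids=[-] asks=[#2:9@100]
After op 4 [order #3] market_sell(qty=5): fills=none; bids=[-] asks=[#2:9@100]
After op 5 [order #4] limit_buy(price=99, qty=7): fills=none; bids=[#4:7@99] asks=[#2:9@100]
After op 6 [order #5] limit_sell(price=105, qty=3): fills=none; bids=[#4:7@99] asks=[#2:9@100 #5:3@105]
After op 7 [order #6] market_buy(qty=3): fills=#6x#2:3@100; bids=[#4:7@99] asks=[#2:6@100 #5:3@105]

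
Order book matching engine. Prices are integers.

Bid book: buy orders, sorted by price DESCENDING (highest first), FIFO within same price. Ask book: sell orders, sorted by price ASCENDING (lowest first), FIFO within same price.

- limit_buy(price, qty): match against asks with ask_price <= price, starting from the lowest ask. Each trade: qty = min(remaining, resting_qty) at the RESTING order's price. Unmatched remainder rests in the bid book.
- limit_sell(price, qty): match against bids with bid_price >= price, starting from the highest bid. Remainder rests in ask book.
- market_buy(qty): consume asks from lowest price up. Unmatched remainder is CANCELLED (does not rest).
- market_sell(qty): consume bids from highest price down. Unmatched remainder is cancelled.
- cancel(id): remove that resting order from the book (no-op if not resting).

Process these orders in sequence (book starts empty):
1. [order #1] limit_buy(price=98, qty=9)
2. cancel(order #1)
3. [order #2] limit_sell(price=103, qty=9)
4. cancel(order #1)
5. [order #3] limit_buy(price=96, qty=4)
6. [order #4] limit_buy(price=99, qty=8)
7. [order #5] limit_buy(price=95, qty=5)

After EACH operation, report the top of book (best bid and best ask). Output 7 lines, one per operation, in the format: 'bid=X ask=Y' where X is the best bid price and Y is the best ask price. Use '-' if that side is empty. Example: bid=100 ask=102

Answer: bid=98 ask=-
bid=- ask=-
bid=- ask=103
bid=- ask=103
bid=96 ask=103
bid=99 ask=103
bid=99 ask=103

Derivation:
After op 1 [order #1] limit_buy(price=98, qty=9): fills=none; bids=[#1:9@98] asks=[-]
After op 2 cancel(order #1): fills=none; bids=[-] asks=[-]
After op 3 [order #2] limit_sell(price=103, qty=9): fills=none; bids=[-] asks=[#2:9@103]
After op 4 cancel(order #1): fills=none; bids=[-] asks=[#2:9@103]
After op 5 [order #3] limit_buy(price=96, qty=4): fills=none; bids=[#3:4@96] asks=[#2:9@103]
After op 6 [order #4] limit_buy(price=99, qty=8): fills=none; bids=[#4:8@99 #3:4@96] asks=[#2:9@103]
After op 7 [order #5] limit_buy(price=95, qty=5): fills=none; bids=[#4:8@99 #3:4@96 #5:5@95] asks=[#2:9@103]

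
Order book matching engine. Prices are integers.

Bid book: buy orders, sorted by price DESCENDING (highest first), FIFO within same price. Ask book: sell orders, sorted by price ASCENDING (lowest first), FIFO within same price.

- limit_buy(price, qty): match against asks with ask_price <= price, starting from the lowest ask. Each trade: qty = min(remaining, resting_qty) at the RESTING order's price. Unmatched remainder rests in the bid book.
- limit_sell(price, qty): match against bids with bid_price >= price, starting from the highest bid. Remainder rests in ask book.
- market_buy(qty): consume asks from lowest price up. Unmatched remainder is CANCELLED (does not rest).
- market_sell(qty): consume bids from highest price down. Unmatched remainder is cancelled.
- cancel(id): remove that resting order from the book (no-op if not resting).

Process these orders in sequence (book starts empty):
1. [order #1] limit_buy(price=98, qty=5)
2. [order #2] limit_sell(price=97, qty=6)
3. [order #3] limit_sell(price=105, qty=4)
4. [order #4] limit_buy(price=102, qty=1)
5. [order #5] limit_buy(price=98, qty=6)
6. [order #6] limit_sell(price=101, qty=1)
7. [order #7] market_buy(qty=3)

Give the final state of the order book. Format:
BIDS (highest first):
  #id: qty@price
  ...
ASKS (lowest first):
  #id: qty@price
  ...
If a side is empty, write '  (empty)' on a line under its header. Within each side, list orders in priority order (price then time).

After op 1 [order #1] limit_buy(price=98, qty=5): fills=none; bids=[#1:5@98] asks=[-]
After op 2 [order #2] limit_sell(price=97, qty=6): fills=#1x#2:5@98; bids=[-] asks=[#2:1@97]
After op 3 [order #3] limit_sell(price=105, qty=4): fills=none; bids=[-] asks=[#2:1@97 #3:4@105]
After op 4 [order #4] limit_buy(price=102, qty=1): fills=#4x#2:1@97; bids=[-] asks=[#3:4@105]
After op 5 [order #5] limit_buy(price=98, qty=6): fills=none; bids=[#5:6@98] asks=[#3:4@105]
After op 6 [order #6] limit_sell(price=101, qty=1): fills=none; bids=[#5:6@98] asks=[#6:1@101 #3:4@105]
After op 7 [order #7] market_buy(qty=3): fills=#7x#6:1@101 #7x#3:2@105; bids=[#5:6@98] asks=[#3:2@105]

Answer: BIDS (highest first):
  #5: 6@98
ASKS (lowest first):
  #3: 2@105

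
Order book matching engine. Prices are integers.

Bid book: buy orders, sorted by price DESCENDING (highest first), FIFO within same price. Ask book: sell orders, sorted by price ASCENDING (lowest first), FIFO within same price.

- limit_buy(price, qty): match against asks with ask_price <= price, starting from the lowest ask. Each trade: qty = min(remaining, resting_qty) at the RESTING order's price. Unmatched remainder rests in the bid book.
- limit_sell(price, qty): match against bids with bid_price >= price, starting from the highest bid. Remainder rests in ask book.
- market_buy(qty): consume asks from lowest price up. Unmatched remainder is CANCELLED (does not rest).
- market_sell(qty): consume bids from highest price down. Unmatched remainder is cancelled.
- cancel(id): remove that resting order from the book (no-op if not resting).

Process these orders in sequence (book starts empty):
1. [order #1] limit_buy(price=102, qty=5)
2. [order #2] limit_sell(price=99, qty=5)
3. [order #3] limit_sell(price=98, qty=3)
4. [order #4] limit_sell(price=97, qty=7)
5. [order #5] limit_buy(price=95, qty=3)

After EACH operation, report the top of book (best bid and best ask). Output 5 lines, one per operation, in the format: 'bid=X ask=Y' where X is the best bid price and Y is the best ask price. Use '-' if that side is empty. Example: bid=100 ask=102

After op 1 [order #1] limit_buy(price=102, qty=5): fills=none; bids=[#1:5@102] asks=[-]
After op 2 [order #2] limit_sell(price=99, qty=5): fills=#1x#2:5@102; bids=[-] asks=[-]
After op 3 [order #3] limit_sell(price=98, qty=3): fills=none; bids=[-] asks=[#3:3@98]
After op 4 [order #4] limit_sell(price=97, qty=7): fills=none; bids=[-] asks=[#4:7@97 #3:3@98]
After op 5 [order #5] limit_buy(price=95, qty=3): fills=none; bids=[#5:3@95] asks=[#4:7@97 #3:3@98]

Answer: bid=102 ask=-
bid=- ask=-
bid=- ask=98
bid=- ask=97
bid=95 ask=97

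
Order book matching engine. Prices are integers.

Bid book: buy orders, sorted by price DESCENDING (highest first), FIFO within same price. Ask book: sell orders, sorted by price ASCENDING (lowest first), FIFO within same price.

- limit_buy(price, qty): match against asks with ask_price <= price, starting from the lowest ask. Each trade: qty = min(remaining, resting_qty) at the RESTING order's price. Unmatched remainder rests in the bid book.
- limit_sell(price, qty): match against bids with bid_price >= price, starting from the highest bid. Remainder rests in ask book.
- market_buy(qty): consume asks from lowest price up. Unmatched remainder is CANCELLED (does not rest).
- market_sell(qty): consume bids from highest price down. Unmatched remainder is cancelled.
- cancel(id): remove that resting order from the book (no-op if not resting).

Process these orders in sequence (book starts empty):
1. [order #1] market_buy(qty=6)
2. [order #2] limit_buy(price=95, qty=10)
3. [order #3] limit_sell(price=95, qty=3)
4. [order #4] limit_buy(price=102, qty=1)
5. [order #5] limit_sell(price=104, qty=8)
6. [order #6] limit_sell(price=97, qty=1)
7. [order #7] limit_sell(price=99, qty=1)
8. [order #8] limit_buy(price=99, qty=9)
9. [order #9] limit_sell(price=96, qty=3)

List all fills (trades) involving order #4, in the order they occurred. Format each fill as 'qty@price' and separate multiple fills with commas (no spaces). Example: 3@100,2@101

Answer: 1@102

Derivation:
After op 1 [order #1] market_buy(qty=6): fills=none; bids=[-] asks=[-]
After op 2 [order #2] limit_buy(price=95, qty=10): fills=none; bids=[#2:10@95] asks=[-]
After op 3 [order #3] limit_sell(price=95, qty=3): fills=#2x#3:3@95; bids=[#2:7@95] asks=[-]
After op 4 [order #4] limit_buy(price=102, qty=1): fills=none; bids=[#4:1@102 #2:7@95] asks=[-]
After op 5 [order #5] limit_sell(price=104, qty=8): fills=none; bids=[#4:1@102 #2:7@95] asks=[#5:8@104]
After op 6 [order #6] limit_sell(price=97, qty=1): fills=#4x#6:1@102; bids=[#2:7@95] asks=[#5:8@104]
After op 7 [order #7] limit_sell(price=99, qty=1): fills=none; bids=[#2:7@95] asks=[#7:1@99 #5:8@104]
After op 8 [order #8] limit_buy(price=99, qty=9): fills=#8x#7:1@99; bids=[#8:8@99 #2:7@95] asks=[#5:8@104]
After op 9 [order #9] limit_sell(price=96, qty=3): fills=#8x#9:3@99; bids=[#8:5@99 #2:7@95] asks=[#5:8@104]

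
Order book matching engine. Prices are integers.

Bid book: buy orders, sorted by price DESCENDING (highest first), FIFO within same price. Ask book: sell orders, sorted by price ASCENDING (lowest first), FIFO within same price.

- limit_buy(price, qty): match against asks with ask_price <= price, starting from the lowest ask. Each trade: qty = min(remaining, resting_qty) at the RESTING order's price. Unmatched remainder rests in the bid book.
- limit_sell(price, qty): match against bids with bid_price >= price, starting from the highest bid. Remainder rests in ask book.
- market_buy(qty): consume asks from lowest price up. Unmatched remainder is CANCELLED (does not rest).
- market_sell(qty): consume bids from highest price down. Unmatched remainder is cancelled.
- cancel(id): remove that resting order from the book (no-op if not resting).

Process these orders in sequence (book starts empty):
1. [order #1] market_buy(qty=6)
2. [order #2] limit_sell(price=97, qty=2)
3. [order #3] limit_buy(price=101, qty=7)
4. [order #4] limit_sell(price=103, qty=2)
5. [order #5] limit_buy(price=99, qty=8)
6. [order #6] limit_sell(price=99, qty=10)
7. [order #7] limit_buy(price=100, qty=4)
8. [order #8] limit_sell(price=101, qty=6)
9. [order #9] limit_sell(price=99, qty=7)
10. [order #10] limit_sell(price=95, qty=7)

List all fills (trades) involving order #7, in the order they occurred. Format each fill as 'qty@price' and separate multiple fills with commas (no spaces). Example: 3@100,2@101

After op 1 [order #1] market_buy(qty=6): fills=none; bids=[-] asks=[-]
After op 2 [order #2] limit_sell(price=97, qty=2): fills=none; bids=[-] asks=[#2:2@97]
After op 3 [order #3] limit_buy(price=101, qty=7): fills=#3x#2:2@97; bids=[#3:5@101] asks=[-]
After op 4 [order #4] limit_sell(price=103, qty=2): fills=none; bids=[#3:5@101] asks=[#4:2@103]
After op 5 [order #5] limit_buy(price=99, qty=8): fills=none; bids=[#3:5@101 #5:8@99] asks=[#4:2@103]
After op 6 [order #6] limit_sell(price=99, qty=10): fills=#3x#6:5@101 #5x#6:5@99; bids=[#5:3@99] asks=[#4:2@103]
After op 7 [order #7] limit_buy(price=100, qty=4): fills=none; bids=[#7:4@100 #5:3@99] asks=[#4:2@103]
After op 8 [order #8] limit_sell(price=101, qty=6): fills=none; bids=[#7:4@100 #5:3@99] asks=[#8:6@101 #4:2@103]
After op 9 [order #9] limit_sell(price=99, qty=7): fills=#7x#9:4@100 #5x#9:3@99; bids=[-] asks=[#8:6@101 #4:2@103]
After op 10 [order #10] limit_sell(price=95, qty=7): fills=none; bids=[-] asks=[#10:7@95 #8:6@101 #4:2@103]

Answer: 4@100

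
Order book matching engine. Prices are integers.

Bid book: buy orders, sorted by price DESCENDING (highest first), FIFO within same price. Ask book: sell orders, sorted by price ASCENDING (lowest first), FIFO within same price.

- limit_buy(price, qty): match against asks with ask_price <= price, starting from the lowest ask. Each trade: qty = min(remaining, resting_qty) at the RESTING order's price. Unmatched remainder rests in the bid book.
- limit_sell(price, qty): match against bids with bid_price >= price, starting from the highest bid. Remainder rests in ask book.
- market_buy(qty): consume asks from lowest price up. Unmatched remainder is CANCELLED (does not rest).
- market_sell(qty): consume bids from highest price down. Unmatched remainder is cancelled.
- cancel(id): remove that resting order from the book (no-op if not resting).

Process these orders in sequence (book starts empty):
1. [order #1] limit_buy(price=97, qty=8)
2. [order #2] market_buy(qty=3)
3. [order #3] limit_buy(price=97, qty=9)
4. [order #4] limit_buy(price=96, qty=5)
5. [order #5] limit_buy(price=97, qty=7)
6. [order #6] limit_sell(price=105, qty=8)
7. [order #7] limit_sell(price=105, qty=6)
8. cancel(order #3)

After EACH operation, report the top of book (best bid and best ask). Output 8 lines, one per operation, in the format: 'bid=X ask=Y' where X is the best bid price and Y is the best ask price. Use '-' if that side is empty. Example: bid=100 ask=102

Answer: bid=97 ask=-
bid=97 ask=-
bid=97 ask=-
bid=97 ask=-
bid=97 ask=-
bid=97 ask=105
bid=97 ask=105
bid=97 ask=105

Derivation:
After op 1 [order #1] limit_buy(price=97, qty=8): fills=none; bids=[#1:8@97] asks=[-]
After op 2 [order #2] market_buy(qty=3): fills=none; bids=[#1:8@97] asks=[-]
After op 3 [order #3] limit_buy(price=97, qty=9): fills=none; bids=[#1:8@97 #3:9@97] asks=[-]
After op 4 [order #4] limit_buy(price=96, qty=5): fills=none; bids=[#1:8@97 #3:9@97 #4:5@96] asks=[-]
After op 5 [order #5] limit_buy(price=97, qty=7): fills=none; bids=[#1:8@97 #3:9@97 #5:7@97 #4:5@96] asks=[-]
After op 6 [order #6] limit_sell(price=105, qty=8): fills=none; bids=[#1:8@97 #3:9@97 #5:7@97 #4:5@96] asks=[#6:8@105]
After op 7 [order #7] limit_sell(price=105, qty=6): fills=none; bids=[#1:8@97 #3:9@97 #5:7@97 #4:5@96] asks=[#6:8@105 #7:6@105]
After op 8 cancel(order #3): fills=none; bids=[#1:8@97 #5:7@97 #4:5@96] asks=[#6:8@105 #7:6@105]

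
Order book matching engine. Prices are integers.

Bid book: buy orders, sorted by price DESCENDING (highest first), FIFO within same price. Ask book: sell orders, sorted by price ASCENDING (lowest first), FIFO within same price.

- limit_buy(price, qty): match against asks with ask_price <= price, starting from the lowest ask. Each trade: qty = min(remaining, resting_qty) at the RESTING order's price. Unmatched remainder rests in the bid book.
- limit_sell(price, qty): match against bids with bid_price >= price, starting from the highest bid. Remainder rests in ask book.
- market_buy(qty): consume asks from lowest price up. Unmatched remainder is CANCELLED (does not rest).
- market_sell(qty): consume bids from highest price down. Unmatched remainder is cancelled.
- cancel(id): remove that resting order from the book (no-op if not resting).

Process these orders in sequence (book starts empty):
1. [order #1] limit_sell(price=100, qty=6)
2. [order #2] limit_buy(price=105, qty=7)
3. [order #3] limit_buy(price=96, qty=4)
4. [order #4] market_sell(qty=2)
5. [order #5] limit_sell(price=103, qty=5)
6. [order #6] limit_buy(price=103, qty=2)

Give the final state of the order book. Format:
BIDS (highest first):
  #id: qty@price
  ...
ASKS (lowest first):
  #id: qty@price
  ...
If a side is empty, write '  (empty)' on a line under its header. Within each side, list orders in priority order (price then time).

Answer: BIDS (highest first):
  #3: 3@96
ASKS (lowest first):
  #5: 3@103

Derivation:
After op 1 [order #1] limit_sell(price=100, qty=6): fills=none; bids=[-] asks=[#1:6@100]
After op 2 [order #2] limit_buy(price=105, qty=7): fills=#2x#1:6@100; bids=[#2:1@105] asks=[-]
After op 3 [order #3] limit_buy(price=96, qty=4): fills=none; bids=[#2:1@105 #3:4@96] asks=[-]
After op 4 [order #4] market_sell(qty=2): fills=#2x#4:1@105 #3x#4:1@96; bids=[#3:3@96] asks=[-]
After op 5 [order #5] limit_sell(price=103, qty=5): fills=none; bids=[#3:3@96] asks=[#5:5@103]
After op 6 [order #6] limit_buy(price=103, qty=2): fills=#6x#5:2@103; bids=[#3:3@96] asks=[#5:3@103]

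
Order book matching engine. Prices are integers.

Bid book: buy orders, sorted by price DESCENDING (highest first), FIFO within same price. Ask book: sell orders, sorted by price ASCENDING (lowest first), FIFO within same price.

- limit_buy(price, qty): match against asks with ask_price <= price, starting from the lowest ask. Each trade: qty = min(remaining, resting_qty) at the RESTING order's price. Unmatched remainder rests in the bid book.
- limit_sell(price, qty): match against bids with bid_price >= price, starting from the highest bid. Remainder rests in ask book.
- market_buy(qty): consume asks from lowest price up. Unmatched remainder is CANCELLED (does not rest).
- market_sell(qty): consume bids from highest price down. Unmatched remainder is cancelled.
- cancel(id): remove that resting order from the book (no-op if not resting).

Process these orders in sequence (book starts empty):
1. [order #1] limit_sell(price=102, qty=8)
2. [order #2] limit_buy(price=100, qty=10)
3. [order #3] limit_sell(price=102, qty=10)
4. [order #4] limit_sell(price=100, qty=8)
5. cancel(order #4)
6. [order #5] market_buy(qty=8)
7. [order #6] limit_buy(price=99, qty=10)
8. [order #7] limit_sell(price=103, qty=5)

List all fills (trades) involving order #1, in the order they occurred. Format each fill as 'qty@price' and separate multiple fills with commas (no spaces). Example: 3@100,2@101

After op 1 [order #1] limit_sell(price=102, qty=8): fills=none; bids=[-] asks=[#1:8@102]
After op 2 [order #2] limit_buy(price=100, qty=10): fills=none; bids=[#2:10@100] asks=[#1:8@102]
After op 3 [order #3] limit_sell(price=102, qty=10): fills=none; bids=[#2:10@100] asks=[#1:8@102 #3:10@102]
After op 4 [order #4] limit_sell(price=100, qty=8): fills=#2x#4:8@100; bids=[#2:2@100] asks=[#1:8@102 #3:10@102]
After op 5 cancel(order #4): fills=none; bids=[#2:2@100] asks=[#1:8@102 #3:10@102]
After op 6 [order #5] market_buy(qty=8): fills=#5x#1:8@102; bids=[#2:2@100] asks=[#3:10@102]
After op 7 [order #6] limit_buy(price=99, qty=10): fills=none; bids=[#2:2@100 #6:10@99] asks=[#3:10@102]
After op 8 [order #7] limit_sell(price=103, qty=5): fills=none; bids=[#2:2@100 #6:10@99] asks=[#3:10@102 #7:5@103]

Answer: 8@102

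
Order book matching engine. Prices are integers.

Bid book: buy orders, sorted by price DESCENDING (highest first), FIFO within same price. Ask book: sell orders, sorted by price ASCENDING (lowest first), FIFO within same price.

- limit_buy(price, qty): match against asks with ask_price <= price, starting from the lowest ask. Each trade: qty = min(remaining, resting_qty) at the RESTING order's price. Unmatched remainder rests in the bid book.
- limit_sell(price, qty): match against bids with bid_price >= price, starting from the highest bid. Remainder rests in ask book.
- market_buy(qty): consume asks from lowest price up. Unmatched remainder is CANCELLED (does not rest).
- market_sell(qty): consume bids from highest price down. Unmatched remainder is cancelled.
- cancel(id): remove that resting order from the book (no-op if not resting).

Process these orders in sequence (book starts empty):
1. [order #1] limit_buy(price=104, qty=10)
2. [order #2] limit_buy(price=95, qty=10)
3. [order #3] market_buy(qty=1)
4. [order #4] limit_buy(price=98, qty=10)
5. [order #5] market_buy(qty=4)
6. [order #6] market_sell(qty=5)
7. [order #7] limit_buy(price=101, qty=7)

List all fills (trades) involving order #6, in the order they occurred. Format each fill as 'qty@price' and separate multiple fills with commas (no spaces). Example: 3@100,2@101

After op 1 [order #1] limit_buy(price=104, qty=10): fills=none; bids=[#1:10@104] asks=[-]
After op 2 [order #2] limit_buy(price=95, qty=10): fills=none; bids=[#1:10@104 #2:10@95] asks=[-]
After op 3 [order #3] market_buy(qty=1): fills=none; bids=[#1:10@104 #2:10@95] asks=[-]
After op 4 [order #4] limit_buy(price=98, qty=10): fills=none; bids=[#1:10@104 #4:10@98 #2:10@95] asks=[-]
After op 5 [order #5] market_buy(qty=4): fills=none; bids=[#1:10@104 #4:10@98 #2:10@95] asks=[-]
After op 6 [order #6] market_sell(qty=5): fills=#1x#6:5@104; bids=[#1:5@104 #4:10@98 #2:10@95] asks=[-]
After op 7 [order #7] limit_buy(price=101, qty=7): fills=none; bids=[#1:5@104 #7:7@101 #4:10@98 #2:10@95] asks=[-]

Answer: 5@104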